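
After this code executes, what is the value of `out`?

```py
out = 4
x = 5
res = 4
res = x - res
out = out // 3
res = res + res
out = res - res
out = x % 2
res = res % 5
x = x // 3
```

1

res = 5-4 = 1
out = 4//3 = 1
res = 1+1 = 2
out = 2-2 = 0
out = 5%2 = 1
res = 2%5 = 2
x = 5//3 = 1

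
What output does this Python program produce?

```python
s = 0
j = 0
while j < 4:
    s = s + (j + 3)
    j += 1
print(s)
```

j=0: s = 0+3 = 3
j=1: s = 3+4 = 7
j=2: s = 7+5 = 12
j=3: s = 12+6 = 18

18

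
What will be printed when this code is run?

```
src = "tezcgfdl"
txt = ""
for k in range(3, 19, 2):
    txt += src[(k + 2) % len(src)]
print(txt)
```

k=3: add src[5]='f' → 'f'
k=5: add src[7]='l' → 'fl'
k=7: add src[1]='e' → 'fle'
k=9: add src[3]='c' → 'flec'
k=11: add src[5]='f' → 'flecf'
k=13: add src[7]='l' → 'flecfl'
k=15: add src[1]='e' → 'flecfle'
k=17: add src[3]='c' → 'flecflec'

flecflec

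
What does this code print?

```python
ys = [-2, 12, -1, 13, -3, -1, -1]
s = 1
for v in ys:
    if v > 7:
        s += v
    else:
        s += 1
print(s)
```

31

v=-2: not >7, s = 1+1 = 2
v=12: >7, s = 2+12 = 14
v=-1: not >7, s = 14+1 = 15
v=13: >7, s = 15+13 = 28
v=-3: not >7, s = 28+1 = 29
v=-1: not >7, s = 29+1 = 30
v=-1: not >7, s = 30+1 = 31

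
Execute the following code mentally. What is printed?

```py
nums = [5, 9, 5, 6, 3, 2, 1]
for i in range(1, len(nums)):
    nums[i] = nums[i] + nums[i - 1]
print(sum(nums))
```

152

i=1: nums[1] = 9+5 = 14 → [5, 14, 5, 6, 3, 2, 1]
i=2: nums[2] = 5+14 = 19 → [5, 14, 19, 6, 3, 2, 1]
i=3: nums[3] = 6+19 = 25 → [5, 14, 19, 25, 3, 2, 1]
i=4: nums[4] = 3+25 = 28 → [5, 14, 19, 25, 28, 2, 1]
i=5: nums[5] = 2+28 = 30 → [5, 14, 19, 25, 28, 30, 1]
i=6: nums[6] = 1+30 = 31 → [5, 14, 19, 25, 28, 30, 31]
sum = 152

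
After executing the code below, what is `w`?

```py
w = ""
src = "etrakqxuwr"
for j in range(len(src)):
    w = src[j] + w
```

j=0: prepend 'e' → 'e'
j=1: prepend 't' → 'te'
j=2: prepend 'r' → 'rte'
j=3: prepend 'a' → 'arte'
j=4: prepend 'k' → 'karte'
j=5: prepend 'q' → 'qkarte'
j=6: prepend 'x' → 'xqkarte'
j=7: prepend 'u' → 'uxqkarte'
j=8: prepend 'w' → 'wuxqkarte'
j=9: prepend 'r' → 'rwuxqkarte'

'rwuxqkarte'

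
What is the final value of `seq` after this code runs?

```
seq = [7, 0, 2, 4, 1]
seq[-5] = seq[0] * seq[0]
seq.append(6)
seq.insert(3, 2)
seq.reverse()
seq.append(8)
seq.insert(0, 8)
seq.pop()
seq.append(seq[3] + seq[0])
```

seq[-5] = seq[0]*seq[0] = 7*7 = 49 → [49, 0, 2, 4, 1]
append 6 → [49, 0, 2, 4, 1, 6]
insert 2 at 3 → [49, 0, 2, 2, 4, 1, 6]
reverse → [6, 1, 4, 2, 2, 0, 49]
append 8 → [6, 1, 4, 2, 2, 0, 49, 8]
insert 8 at 0 → [8, 6, 1, 4, 2, 2, 0, 49, 8]
pop() removes 8 → [8, 6, 1, 4, 2, 2, 0, 49]
append seq[3]+seq[0] = 4+8 = 12 → [8, 6, 1, 4, 2, 2, 0, 49, 12]

[8, 6, 1, 4, 2, 2, 0, 49, 12]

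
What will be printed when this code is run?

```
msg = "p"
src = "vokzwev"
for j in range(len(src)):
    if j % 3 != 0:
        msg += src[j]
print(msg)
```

j=0: skip
j=1: add 'o' → 'po'
j=2: add 'k' → 'pok'
j=3: skip
j=4: add 'w' → 'pokw'
j=5: add 'e' → 'pokwe'
j=6: skip

pokwe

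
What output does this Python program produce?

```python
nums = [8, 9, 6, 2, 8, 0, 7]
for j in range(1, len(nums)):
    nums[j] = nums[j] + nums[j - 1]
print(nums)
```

[8, 17, 23, 25, 33, 33, 40]

j=1: nums[1] = 9+8 = 17 → [8, 17, 6, 2, 8, 0, 7]
j=2: nums[2] = 6+17 = 23 → [8, 17, 23, 2, 8, 0, 7]
j=3: nums[3] = 2+23 = 25 → [8, 17, 23, 25, 8, 0, 7]
j=4: nums[4] = 8+25 = 33 → [8, 17, 23, 25, 33, 0, 7]
j=5: nums[5] = 0+33 = 33 → [8, 17, 23, 25, 33, 33, 7]
j=6: nums[6] = 7+33 = 40 → [8, 17, 23, 25, 33, 33, 40]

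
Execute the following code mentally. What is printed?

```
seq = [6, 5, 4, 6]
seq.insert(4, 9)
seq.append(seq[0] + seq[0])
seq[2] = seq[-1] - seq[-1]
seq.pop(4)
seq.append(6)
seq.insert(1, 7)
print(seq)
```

insert 9 at 4 → [6, 5, 4, 6, 9]
append seq[0]+seq[0] = 6+6 = 12 → [6, 5, 4, 6, 9, 12]
seq[2] = seq[-1]-seq[-1] = 12-12 = 0 → [6, 5, 0, 6, 9, 12]
pop(4) removes 9 → [6, 5, 0, 6, 12]
append 6 → [6, 5, 0, 6, 12, 6]
insert 7 at 1 → [6, 7, 5, 0, 6, 12, 6]

[6, 7, 5, 0, 6, 12, 6]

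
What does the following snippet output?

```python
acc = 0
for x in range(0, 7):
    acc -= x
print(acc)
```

x=0: acc = 0-0 = 0
x=1: acc = 0-1 = -1
x=2: acc = (-1)-2 = -3
x=3: acc = (-3)-3 = -6
x=4: acc = (-6)-4 = -10
x=5: acc = (-10)-5 = -15
x=6: acc = (-15)-6 = -21

-21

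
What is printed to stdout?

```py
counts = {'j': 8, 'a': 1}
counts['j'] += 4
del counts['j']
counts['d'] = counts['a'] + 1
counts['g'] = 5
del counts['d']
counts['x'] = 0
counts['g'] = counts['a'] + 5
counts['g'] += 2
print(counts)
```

counts['j'] = 8+4 = 12 → {'j': 12, 'a': 1}
del 'j' → {'a': 1}
counts['d'] = counts['a']+1 = 2 → {'a': 1, 'd': 2}
counts['g'] = 5 → {'a': 1, 'd': 2, 'g': 5}
del 'd' → {'a': 1, 'g': 5}
counts['x'] = 0 → {'a': 1, 'g': 5, 'x': 0}
counts['g'] = counts['a']+5 = 6 → {'a': 1, 'g': 6, 'x': 0}
counts['g'] = 6+2 = 8 → {'a': 1, 'g': 8, 'x': 0}

{'a': 1, 'g': 8, 'x': 0}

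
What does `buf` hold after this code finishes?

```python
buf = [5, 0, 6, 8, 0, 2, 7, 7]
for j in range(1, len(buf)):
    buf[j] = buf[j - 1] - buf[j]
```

j=1: buf[1] = 5-0 = 5 → [5, 5, 6, 8, 0, 2, 7, 7]
j=2: buf[2] = 5-6 = -1 → [5, 5, -1, 8, 0, 2, 7, 7]
j=3: buf[3] = (-1)-8 = -9 → [5, 5, -1, -9, 0, 2, 7, 7]
j=4: buf[4] = (-9)-0 = -9 → [5, 5, -1, -9, -9, 2, 7, 7]
j=5: buf[5] = (-9)-2 = -11 → [5, 5, -1, -9, -9, -11, 7, 7]
j=6: buf[6] = (-11)-7 = -18 → [5, 5, -1, -9, -9, -11, -18, 7]
j=7: buf[7] = (-18)-7 = -25 → [5, 5, -1, -9, -9, -11, -18, -25]

[5, 5, -1, -9, -9, -11, -18, -25]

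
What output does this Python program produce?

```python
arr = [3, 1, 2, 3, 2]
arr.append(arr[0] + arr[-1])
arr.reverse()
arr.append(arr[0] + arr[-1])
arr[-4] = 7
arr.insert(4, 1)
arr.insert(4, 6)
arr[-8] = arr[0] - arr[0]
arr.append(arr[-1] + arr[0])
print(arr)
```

[5, 0, 3, 7, 6, 1, 1, 3, 8, 13]

append arr[0]+arr[-1] = 3+2 = 5 → [3, 1, 2, 3, 2, 5]
reverse → [5, 2, 3, 2, 1, 3]
append arr[0]+arr[-1] = 5+3 = 8 → [5, 2, 3, 2, 1, 3, 8]
arr[-4] = 7 → [5, 2, 3, 7, 1, 3, 8]
insert 1 at 4 → [5, 2, 3, 7, 1, 1, 3, 8]
insert 6 at 4 → [5, 2, 3, 7, 6, 1, 1, 3, 8]
arr[-8] = arr[0]-arr[0] = 5-5 = 0 → [5, 0, 3, 7, 6, 1, 1, 3, 8]
append arr[-1]+arr[0] = 8+5 = 13 → [5, 0, 3, 7, 6, 1, 1, 3, 8, 13]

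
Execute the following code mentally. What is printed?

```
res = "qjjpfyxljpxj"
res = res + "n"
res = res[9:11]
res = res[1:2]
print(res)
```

x

+ 'n' → 'qjjpfyxljpxjn'
slice [9:11] → 'px'
slice [1:2] → 'x'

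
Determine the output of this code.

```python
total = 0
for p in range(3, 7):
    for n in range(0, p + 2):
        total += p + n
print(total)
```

p=3,n=0: total = 0+3 = 3
p=3,n=1: total = 3+4 = 7
p=3,n=2: total = 7+5 = 12
p=3,n=3: total = 12+6 = 18
p=3,n=4: total = 18+7 = 25
p=4,n=0: total = 25+4 = 29
p=4,n=1: total = 29+5 = 34
p=4,n=2: total = 34+6 = 40
p=4,n=3: total = 40+7 = 47
p=4,n=4: total = 47+8 = 55
p=4,n=5: total = 55+9 = 64
p=5,n=0: total = 64+5 = 69
p=5,n=1: total = 69+6 = 75
p=5,n=2: total = 75+7 = 82
p=5,n=3: total = 82+8 = 90
p=5,n=4: total = 90+9 = 99
p=5,n=5: total = 99+10 = 109
p=5,n=6: total = 109+11 = 120
p=6,n=0: total = 120+6 = 126
p=6,n=1: total = 126+7 = 133
p=6,n=2: total = 133+8 = 141
p=6,n=3: total = 141+9 = 150
p=6,n=4: total = 150+10 = 160
p=6,n=5: total = 160+11 = 171
p=6,n=6: total = 171+12 = 183
p=6,n=7: total = 183+13 = 196

196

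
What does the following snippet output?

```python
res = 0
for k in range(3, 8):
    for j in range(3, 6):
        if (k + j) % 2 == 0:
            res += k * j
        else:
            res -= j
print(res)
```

k=3,j=3: even sum, res = 0+9 = 9
k=3,j=4: odd sum, res = 9-4 = 5
k=3,j=5: even sum, res = 5+15 = 20
k=4,j=3: odd sum, res = 20-3 = 17
k=4,j=4: even sum, res = 17+16 = 33
k=4,j=5: odd sum, res = 33-5 = 28
k=5,j=3: even sum, res = 28+15 = 43
k=5,j=4: odd sum, res = 43-4 = 39
k=5,j=5: even sum, res = 39+25 = 64
k=6,j=3: odd sum, res = 64-3 = 61
k=6,j=4: even sum, res = 61+24 = 85
k=6,j=5: odd sum, res = 85-5 = 80
k=7,j=3: even sum, res = 80+21 = 101
k=7,j=4: odd sum, res = 101-4 = 97
k=7,j=5: even sum, res = 97+35 = 132

132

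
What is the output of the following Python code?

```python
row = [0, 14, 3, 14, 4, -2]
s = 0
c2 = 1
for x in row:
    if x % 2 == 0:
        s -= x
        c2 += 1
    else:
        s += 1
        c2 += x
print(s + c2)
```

-20

x=0: even, s = 0-0 = 0; c2=2
x=14: even, s = 0-14 = -14; c2=3
x=3: not even, s = (-14)+1 = -13; c2=6
x=14: even, s = (-13)-14 = -27; c2=7
x=4: even, s = (-27)-4 = -31; c2=8
x=-2: even, s = (-31)-(-2) = -29; c2=9
s+c2 = (-29)+9 = -20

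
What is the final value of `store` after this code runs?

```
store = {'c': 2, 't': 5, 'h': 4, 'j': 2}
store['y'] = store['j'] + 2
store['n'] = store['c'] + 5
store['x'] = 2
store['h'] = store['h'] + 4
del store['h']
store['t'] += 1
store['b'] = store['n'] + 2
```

{'c': 2, 't': 6, 'j': 2, 'y': 4, 'n': 7, 'x': 2, 'b': 9}

store['y'] = store['j']+2 = 4 → {'c': 2, 't': 5, 'h': 4, 'j': 2, 'y': 4}
store['n'] = store['c']+5 = 7 → {'c': 2, 't': 5, 'h': 4, 'j': 2, 'y': 4, 'n': 7}
store['x'] = 2 → {'c': 2, 't': 5, 'h': 4, 'j': 2, 'y': 4, 'n': 7, 'x': 2}
store['h'] = store['h']+4 = 8 → {'c': 2, 't': 5, 'h': 8, 'j': 2, 'y': 4, 'n': 7, 'x': 2}
del 'h' → {'c': 2, 't': 5, 'j': 2, 'y': 4, 'n': 7, 'x': 2}
store['t'] = 5+1 = 6 → {'c': 2, 't': 6, 'j': 2, 'y': 4, 'n': 7, 'x': 2}
store['b'] = store['n']+2 = 9 → {'c': 2, 't': 6, 'j': 2, 'y': 4, 'n': 7, 'x': 2, 'b': 9}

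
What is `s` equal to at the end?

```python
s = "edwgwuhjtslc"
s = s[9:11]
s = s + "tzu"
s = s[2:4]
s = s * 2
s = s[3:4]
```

'z'

slice [9:11] → 'sl'
+ 'tzu' → 'sltzu'
slice [2:4] → 'tz'
repeat ×2 → 'tztz'
slice [3:4] → 'z'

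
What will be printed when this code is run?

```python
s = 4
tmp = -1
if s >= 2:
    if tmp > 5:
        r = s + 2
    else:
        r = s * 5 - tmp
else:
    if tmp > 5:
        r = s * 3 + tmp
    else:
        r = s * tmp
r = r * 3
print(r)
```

s=4, tmp=-1
s >= 2 is True; tmp > 5 is False
→ r = s * 5 - tmp = 21
r = 21*3 = 63

63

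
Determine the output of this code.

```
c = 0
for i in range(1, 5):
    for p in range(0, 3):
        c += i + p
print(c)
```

i=1,p=0: c = 0+1 = 1
i=1,p=1: c = 1+2 = 3
i=1,p=2: c = 3+3 = 6
i=2,p=0: c = 6+2 = 8
i=2,p=1: c = 8+3 = 11
i=2,p=2: c = 11+4 = 15
i=3,p=0: c = 15+3 = 18
i=3,p=1: c = 18+4 = 22
i=3,p=2: c = 22+5 = 27
i=4,p=0: c = 27+4 = 31
i=4,p=1: c = 31+5 = 36
i=4,p=2: c = 36+6 = 42

42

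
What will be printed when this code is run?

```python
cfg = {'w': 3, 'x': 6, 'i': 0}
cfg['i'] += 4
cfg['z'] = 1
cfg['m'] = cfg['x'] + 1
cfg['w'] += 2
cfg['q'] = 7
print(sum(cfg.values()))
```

30

cfg['i'] = 0+4 = 4 → {'w': 3, 'x': 6, 'i': 4}
cfg['z'] = 1 → {'w': 3, 'x': 6, 'i': 4, 'z': 1}
cfg['m'] = cfg['x']+1 = 7 → {'w': 3, 'x': 6, 'i': 4, 'z': 1, 'm': 7}
cfg['w'] = 3+2 = 5 → {'w': 5, 'x': 6, 'i': 4, 'z': 1, 'm': 7}
cfg['q'] = 7 → {'w': 5, 'x': 6, 'i': 4, 'z': 1, 'm': 7, 'q': 7}
sum of values = 30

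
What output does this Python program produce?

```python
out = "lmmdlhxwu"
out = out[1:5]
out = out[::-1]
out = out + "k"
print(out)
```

ldmmk

slice [1:5] → 'mmdl'
reverse → 'ldmm'
+ 'k' → 'ldmmk'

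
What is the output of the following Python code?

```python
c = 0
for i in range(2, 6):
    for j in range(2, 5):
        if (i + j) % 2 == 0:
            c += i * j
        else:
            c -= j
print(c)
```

42

i=2,j=2: even sum, c = 0+4 = 4
i=2,j=3: odd sum, c = 4-3 = 1
i=2,j=4: even sum, c = 1+8 = 9
i=3,j=2: odd sum, c = 9-2 = 7
i=3,j=3: even sum, c = 7+9 = 16
i=3,j=4: odd sum, c = 16-4 = 12
i=4,j=2: even sum, c = 12+8 = 20
i=4,j=3: odd sum, c = 20-3 = 17
i=4,j=4: even sum, c = 17+16 = 33
i=5,j=2: odd sum, c = 33-2 = 31
i=5,j=3: even sum, c = 31+15 = 46
i=5,j=4: odd sum, c = 46-4 = 42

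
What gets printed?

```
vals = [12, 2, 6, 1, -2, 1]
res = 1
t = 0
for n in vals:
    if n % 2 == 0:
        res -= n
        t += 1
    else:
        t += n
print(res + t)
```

-11

n=12: even, res = 1-12 = -11; t=1
n=2: even, res = (-11)-2 = -13; t=2
n=6: even, res = (-13)-6 = -19; t=3
n=1: not even; t=4
n=-2: even, res = (-19)-(-2) = -17; t=5
n=1: not even; t=6
res+t = (-17)+6 = -11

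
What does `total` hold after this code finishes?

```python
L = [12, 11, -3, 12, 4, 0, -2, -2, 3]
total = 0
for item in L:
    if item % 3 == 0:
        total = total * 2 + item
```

item=12: %3==0, total = 0*2+12 = 12
item=11: not %3==0
item=-3: %3==0, total = 12*2+(-3) = 21
item=12: %3==0, total = 21*2+12 = 54
item=4: not %3==0
item=0: %3==0, total = 54*2+0 = 108
item=-2: not %3==0
item=-2: not %3==0
item=3: %3==0, total = 108*2+3 = 219

219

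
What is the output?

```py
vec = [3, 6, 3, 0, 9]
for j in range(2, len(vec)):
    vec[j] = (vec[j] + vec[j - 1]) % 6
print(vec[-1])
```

0

j=2: vec[2] = (3+6)%6 = 3 → [3, 6, 3, 0, 9]
j=3: vec[3] = (0+3)%6 = 3 → [3, 6, 3, 3, 9]
j=4: vec[4] = (9+3)%6 = 0 → [3, 6, 3, 3, 0]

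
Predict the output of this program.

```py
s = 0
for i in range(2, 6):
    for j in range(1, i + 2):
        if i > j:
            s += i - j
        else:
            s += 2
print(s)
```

36

i=2,j=1: 2>1, s = 0+1 = 1
i=2,j=2: not 2>2, s = 1+2 = 3
i=2,j=3: not 2>3, s = 3+2 = 5
i=3,j=1: 3>1, s = 5+2 = 7
i=3,j=2: 3>2, s = 7+1 = 8
i=3,j=3: not 3>3, s = 8+2 = 10
i=3,j=4: not 3>4, s = 10+2 = 12
i=4,j=1: 4>1, s = 12+3 = 15
i=4,j=2: 4>2, s = 15+2 = 17
i=4,j=3: 4>3, s = 17+1 = 18
i=4,j=4: not 4>4, s = 18+2 = 20
i=4,j=5: not 4>5, s = 20+2 = 22
i=5,j=1: 5>1, s = 22+4 = 26
i=5,j=2: 5>2, s = 26+3 = 29
i=5,j=3: 5>3, s = 29+2 = 31
i=5,j=4: 5>4, s = 31+1 = 32
i=5,j=5: not 5>5, s = 32+2 = 34
i=5,j=6: not 5>6, s = 34+2 = 36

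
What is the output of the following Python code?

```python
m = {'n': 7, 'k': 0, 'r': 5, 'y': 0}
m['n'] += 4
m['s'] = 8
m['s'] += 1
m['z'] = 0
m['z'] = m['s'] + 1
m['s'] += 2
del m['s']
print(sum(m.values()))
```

26

m['n'] = 7+4 = 11 → {'n': 11, 'k': 0, 'r': 5, 'y': 0}
m['s'] = 8 → {'n': 11, 'k': 0, 'r': 5, 'y': 0, 's': 8}
m['s'] = 8+1 = 9 → {'n': 11, 'k': 0, 'r': 5, 'y': 0, 's': 9}
m['z'] = 0 → {'n': 11, 'k': 0, 'r': 5, 'y': 0, 's': 9, 'z': 0}
m['z'] = m['s']+1 = 10 → {'n': 11, 'k': 0, 'r': 5, 'y': 0, 's': 9, 'z': 10}
m['s'] = 9+2 = 11 → {'n': 11, 'k': 0, 'r': 5, 'y': 0, 's': 11, 'z': 10}
del 's' → {'n': 11, 'k': 0, 'r': 5, 'y': 0, 'z': 10}
sum of values = 26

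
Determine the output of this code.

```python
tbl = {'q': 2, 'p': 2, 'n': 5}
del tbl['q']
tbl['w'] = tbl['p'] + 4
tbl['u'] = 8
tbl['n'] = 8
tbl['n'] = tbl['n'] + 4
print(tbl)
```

{'p': 2, 'n': 12, 'w': 6, 'u': 8}

del 'q' → {'p': 2, 'n': 5}
tbl['w'] = tbl['p']+4 = 6 → {'p': 2, 'n': 5, 'w': 6}
tbl['u'] = 8 → {'p': 2, 'n': 5, 'w': 6, 'u': 8}
tbl['n'] = 8 → {'p': 2, 'n': 8, 'w': 6, 'u': 8}
tbl['n'] = tbl['n']+4 = 12 → {'p': 2, 'n': 12, 'w': 6, 'u': 8}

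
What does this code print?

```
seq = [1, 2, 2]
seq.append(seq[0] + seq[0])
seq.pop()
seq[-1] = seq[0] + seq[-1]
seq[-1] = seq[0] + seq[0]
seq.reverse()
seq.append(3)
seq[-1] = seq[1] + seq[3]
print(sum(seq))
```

10

append seq[0]+seq[0] = 1+1 = 2 → [1, 2, 2, 2]
pop() removes 2 → [1, 2, 2]
seq[-1] = seq[0]+seq[-1] = 1+2 = 3 → [1, 2, 3]
seq[-1] = seq[0]+seq[0] = 1+1 = 2 → [1, 2, 2]
reverse → [2, 2, 1]
append 3 → [2, 2, 1, 3]
seq[-1] = seq[1]+seq[3] = 2+3 = 5 → [2, 2, 1, 5]
sum = 10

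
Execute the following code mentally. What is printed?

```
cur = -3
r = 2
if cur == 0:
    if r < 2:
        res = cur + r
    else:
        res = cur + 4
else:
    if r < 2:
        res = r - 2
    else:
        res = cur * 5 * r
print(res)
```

-30

cur=-3, r=2
cur == 0 is False; r < 2 is False
→ res = cur * 5 * r = -30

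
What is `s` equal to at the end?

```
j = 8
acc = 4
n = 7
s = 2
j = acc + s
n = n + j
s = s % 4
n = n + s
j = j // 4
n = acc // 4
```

2

j = 4+2 = 6
n = 7+6 = 13
s = 2%4 = 2
n = 13+2 = 15
j = 6//4 = 1
n = 4//4 = 1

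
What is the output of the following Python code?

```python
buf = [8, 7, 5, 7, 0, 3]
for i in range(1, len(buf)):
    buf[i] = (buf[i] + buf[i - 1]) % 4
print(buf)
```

i=1: buf[1] = (7+8)%4 = 3 → [8, 3, 5, 7, 0, 3]
i=2: buf[2] = (5+3)%4 = 0 → [8, 3, 0, 7, 0, 3]
i=3: buf[3] = (7+0)%4 = 3 → [8, 3, 0, 3, 0, 3]
i=4: buf[4] = (0+3)%4 = 3 → [8, 3, 0, 3, 3, 3]
i=5: buf[5] = (3+3)%4 = 2 → [8, 3, 0, 3, 3, 2]

[8, 3, 0, 3, 3, 2]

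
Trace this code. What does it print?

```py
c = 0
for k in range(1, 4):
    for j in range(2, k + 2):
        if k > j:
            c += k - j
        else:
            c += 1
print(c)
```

k=1,j=2: not 1>2, c = 0+1 = 1
k=2,j=2: not 2>2, c = 1+1 = 2
k=2,j=3: not 2>3, c = 2+1 = 3
k=3,j=2: 3>2, c = 3+1 = 4
k=3,j=3: not 3>3, c = 4+1 = 5
k=3,j=4: not 3>4, c = 5+1 = 6

6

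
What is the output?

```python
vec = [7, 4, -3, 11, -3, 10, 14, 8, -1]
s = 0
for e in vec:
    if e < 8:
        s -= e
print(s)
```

e=7: <8, s = 0-7 = -7
e=4: <8, s = (-7)-4 = -11
e=-3: <8, s = (-11)-(-3) = -8
e=11: not <8
e=-3: <8, s = (-8)-(-3) = -5
e=10: not <8
e=14: not <8
e=8: not <8
e=-1: <8, s = (-5)-(-1) = -4

-4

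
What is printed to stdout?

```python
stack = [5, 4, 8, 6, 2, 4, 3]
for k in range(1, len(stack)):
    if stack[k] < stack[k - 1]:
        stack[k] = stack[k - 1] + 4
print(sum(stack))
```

119

k=1: 4<5, stack[1] = 5+4 = 9 → [5, 9, 8, 6, 2, 4, 3]
k=2: 8<9, stack[2] = 9+4 = 13 → [5, 9, 13, 6, 2, 4, 3]
k=3: 6<13, stack[3] = 13+4 = 17 → [5, 9, 13, 17, 2, 4, 3]
k=4: 2<17, stack[4] = 17+4 = 21 → [5, 9, 13, 17, 21, 4, 3]
k=5: 4<21, stack[5] = 21+4 = 25 → [5, 9, 13, 17, 21, 25, 3]
k=6: 3<25, stack[6] = 25+4 = 29 → [5, 9, 13, 17, 21, 25, 29]
sum = 119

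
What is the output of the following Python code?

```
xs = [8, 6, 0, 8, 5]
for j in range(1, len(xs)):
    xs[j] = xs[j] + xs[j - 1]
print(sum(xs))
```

85

j=1: xs[1] = 6+8 = 14 → [8, 14, 0, 8, 5]
j=2: xs[2] = 0+14 = 14 → [8, 14, 14, 8, 5]
j=3: xs[3] = 8+14 = 22 → [8, 14, 14, 22, 5]
j=4: xs[4] = 5+22 = 27 → [8, 14, 14, 22, 27]
sum = 85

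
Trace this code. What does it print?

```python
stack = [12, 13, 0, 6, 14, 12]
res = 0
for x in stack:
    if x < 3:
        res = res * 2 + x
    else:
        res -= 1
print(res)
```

x=12: not <3, res = 0-1 = -1
x=13: not <3, res = (-1)-1 = -2
x=0: <3, res = (-2)*2+0 = -4
x=6: not <3, res = (-4)-1 = -5
x=14: not <3, res = (-5)-1 = -6
x=12: not <3, res = (-6)-1 = -7

-7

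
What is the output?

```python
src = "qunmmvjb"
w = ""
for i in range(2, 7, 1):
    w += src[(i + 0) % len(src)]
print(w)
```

i=2: add src[2]='n' → 'n'
i=3: add src[3]='m' → 'nm'
i=4: add src[4]='m' → 'nmm'
i=5: add src[5]='v' → 'nmmv'
i=6: add src[6]='j' → 'nmmvj'

nmmvj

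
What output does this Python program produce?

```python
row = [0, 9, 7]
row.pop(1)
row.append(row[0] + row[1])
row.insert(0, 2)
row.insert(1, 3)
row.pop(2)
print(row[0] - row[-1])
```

pop(1) removes 9 → [0, 7]
append row[0]+row[1] = 0+7 = 7 → [0, 7, 7]
insert 2 at 0 → [2, 0, 7, 7]
insert 3 at 1 → [2, 3, 0, 7, 7]
pop(2) removes 0 → [2, 3, 7, 7]
row[0]-row[-1] = 2-7 = -5

-5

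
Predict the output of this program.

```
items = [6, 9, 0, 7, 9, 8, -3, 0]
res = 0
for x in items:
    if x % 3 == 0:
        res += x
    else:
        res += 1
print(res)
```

x=6: %3==0, res = 0+6 = 6
x=9: %3==0, res = 6+9 = 15
x=0: %3==0, res = 15+0 = 15
x=7: not %3==0, res = 15+1 = 16
x=9: %3==0, res = 16+9 = 25
x=8: not %3==0, res = 25+1 = 26
x=-3: %3==0, res = 26+(-3) = 23
x=0: %3==0, res = 23+0 = 23

23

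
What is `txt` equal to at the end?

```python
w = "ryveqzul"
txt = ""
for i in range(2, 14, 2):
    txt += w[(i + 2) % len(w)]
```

'qurvqu'

i=2: add w[4]='q' → 'q'
i=4: add w[6]='u' → 'qu'
i=6: add w[0]='r' → 'qur'
i=8: add w[2]='v' → 'qurv'
i=10: add w[4]='q' → 'qurvq'
i=12: add w[6]='u' → 'qurvqu'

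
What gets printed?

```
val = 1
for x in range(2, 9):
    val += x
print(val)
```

x=2: val = 1+2 = 3
x=3: val = 3+3 = 6
x=4: val = 6+4 = 10
x=5: val = 10+5 = 15
x=6: val = 15+6 = 21
x=7: val = 21+7 = 28
x=8: val = 28+8 = 36

36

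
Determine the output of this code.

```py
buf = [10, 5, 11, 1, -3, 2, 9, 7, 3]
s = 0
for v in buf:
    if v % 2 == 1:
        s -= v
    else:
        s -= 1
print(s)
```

v=10: not odd, s = 0-1 = -1
v=5: odd, s = (-1)-5 = -6
v=11: odd, s = (-6)-11 = -17
v=1: odd, s = (-17)-1 = -18
v=-3: odd, s = (-18)-(-3) = -15
v=2: not odd, s = (-15)-1 = -16
v=9: odd, s = (-16)-9 = -25
v=7: odd, s = (-25)-7 = -32
v=3: odd, s = (-32)-3 = -35

-35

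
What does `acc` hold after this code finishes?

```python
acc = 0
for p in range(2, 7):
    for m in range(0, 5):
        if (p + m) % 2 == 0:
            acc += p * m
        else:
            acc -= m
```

80

p=2,m=0: even sum, acc = 0+0 = 0
p=2,m=1: odd sum, acc = 0-1 = -1
p=2,m=2: even sum, acc = (-1)+4 = 3
p=2,m=3: odd sum, acc = 3-3 = 0
p=2,m=4: even sum, acc = 0+8 = 8
p=3,m=0: odd sum, acc = 8-0 = 8
p=3,m=1: even sum, acc = 8+3 = 11
p=3,m=2: odd sum, acc = 11-2 = 9
p=3,m=3: even sum, acc = 9+9 = 18
p=3,m=4: odd sum, acc = 18-4 = 14
p=4,m=0: even sum, acc = 14+0 = 14
p=4,m=1: odd sum, acc = 14-1 = 13
p=4,m=2: even sum, acc = 13+8 = 21
p=4,m=3: odd sum, acc = 21-3 = 18
p=4,m=4: even sum, acc = 18+16 = 34
p=5,m=0: odd sum, acc = 34-0 = 34
p=5,m=1: even sum, acc = 34+5 = 39
p=5,m=2: odd sum, acc = 39-2 = 37
p=5,m=3: even sum, acc = 37+15 = 52
p=5,m=4: odd sum, acc = 52-4 = 48
p=6,m=0: even sum, acc = 48+0 = 48
p=6,m=1: odd sum, acc = 48-1 = 47
p=6,m=2: even sum, acc = 47+12 = 59
p=6,m=3: odd sum, acc = 59-3 = 56
p=6,m=4: even sum, acc = 56+24 = 80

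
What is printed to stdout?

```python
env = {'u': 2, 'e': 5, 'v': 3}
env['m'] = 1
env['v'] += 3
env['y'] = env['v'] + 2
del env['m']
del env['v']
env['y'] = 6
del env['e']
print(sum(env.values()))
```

env['m'] = 1 → {'u': 2, 'e': 5, 'v': 3, 'm': 1}
env['v'] = 3+3 = 6 → {'u': 2, 'e': 5, 'v': 6, 'm': 1}
env['y'] = env['v']+2 = 8 → {'u': 2, 'e': 5, 'v': 6, 'm': 1, 'y': 8}
del 'm' → {'u': 2, 'e': 5, 'v': 6, 'y': 8}
del 'v' → {'u': 2, 'e': 5, 'y': 8}
env['y'] = 6 → {'u': 2, 'e': 5, 'y': 6}
del 'e' → {'u': 2, 'y': 6}
sum of values = 8

8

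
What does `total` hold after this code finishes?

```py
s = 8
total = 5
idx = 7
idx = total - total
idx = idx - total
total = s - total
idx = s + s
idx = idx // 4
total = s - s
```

idx = 5-5 = 0
idx = 0-5 = -5
total = 8-5 = 3
idx = 8+8 = 16
idx = 16//4 = 4
total = 8-8 = 0

0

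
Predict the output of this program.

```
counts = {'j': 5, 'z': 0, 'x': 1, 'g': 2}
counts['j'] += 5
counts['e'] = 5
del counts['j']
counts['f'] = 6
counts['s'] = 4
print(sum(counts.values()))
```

18

counts['j'] = 5+5 = 10 → {'j': 10, 'z': 0, 'x': 1, 'g': 2}
counts['e'] = 5 → {'j': 10, 'z': 0, 'x': 1, 'g': 2, 'e': 5}
del 'j' → {'z': 0, 'x': 1, 'g': 2, 'e': 5}
counts['f'] = 6 → {'z': 0, 'x': 1, 'g': 2, 'e': 5, 'f': 6}
counts['s'] = 4 → {'z': 0, 'x': 1, 'g': 2, 'e': 5, 'f': 6, 's': 4}
sum of values = 18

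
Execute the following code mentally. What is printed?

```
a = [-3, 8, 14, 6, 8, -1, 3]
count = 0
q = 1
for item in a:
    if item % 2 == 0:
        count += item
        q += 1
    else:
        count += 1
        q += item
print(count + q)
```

43

item=-3: not even, count = 0+1 = 1; q=-2
item=8: even, count = 1+8 = 9; q=-1
item=14: even, count = 9+14 = 23; q=0
item=6: even, count = 23+6 = 29; q=1
item=8: even, count = 29+8 = 37; q=2
item=-1: not even, count = 37+1 = 38; q=1
item=3: not even, count = 38+1 = 39; q=4
count+q = 39+4 = 43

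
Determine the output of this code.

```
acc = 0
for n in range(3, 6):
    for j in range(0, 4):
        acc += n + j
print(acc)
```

n=3,j=0: acc = 0+3 = 3
n=3,j=1: acc = 3+4 = 7
n=3,j=2: acc = 7+5 = 12
n=3,j=3: acc = 12+6 = 18
n=4,j=0: acc = 18+4 = 22
n=4,j=1: acc = 22+5 = 27
n=4,j=2: acc = 27+6 = 33
n=4,j=3: acc = 33+7 = 40
n=5,j=0: acc = 40+5 = 45
n=5,j=1: acc = 45+6 = 51
n=5,j=2: acc = 51+7 = 58
n=5,j=3: acc = 58+8 = 66

66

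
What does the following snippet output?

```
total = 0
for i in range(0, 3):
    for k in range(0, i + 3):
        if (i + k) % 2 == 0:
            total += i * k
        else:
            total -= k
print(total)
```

i=0,k=0: even sum, total = 0+0 = 0
i=0,k=1: odd sum, total = 0-1 = -1
i=0,k=2: even sum, total = (-1)+0 = -1
i=1,k=0: odd sum, total = (-1)-0 = -1
i=1,k=1: even sum, total = (-1)+1 = 0
i=1,k=2: odd sum, total = 0-2 = -2
i=1,k=3: even sum, total = (-2)+3 = 1
i=2,k=0: even sum, total = 1+0 = 1
i=2,k=1: odd sum, total = 1-1 = 0
i=2,k=2: even sum, total = 0+4 = 4
i=2,k=3: odd sum, total = 4-3 = 1
i=2,k=4: even sum, total = 1+8 = 9

9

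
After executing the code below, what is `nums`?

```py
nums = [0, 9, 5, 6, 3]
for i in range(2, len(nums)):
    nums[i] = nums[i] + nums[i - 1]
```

i=2: nums[2] = 5+9 = 14 → [0, 9, 14, 6, 3]
i=3: nums[3] = 6+14 = 20 → [0, 9, 14, 20, 3]
i=4: nums[4] = 3+20 = 23 → [0, 9, 14, 20, 23]

[0, 9, 14, 20, 23]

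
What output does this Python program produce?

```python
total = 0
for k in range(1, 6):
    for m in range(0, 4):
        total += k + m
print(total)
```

90

k=1,m=0: total = 0+1 = 1
k=1,m=1: total = 1+2 = 3
k=1,m=2: total = 3+3 = 6
k=1,m=3: total = 6+4 = 10
k=2,m=0: total = 10+2 = 12
k=2,m=1: total = 12+3 = 15
k=2,m=2: total = 15+4 = 19
k=2,m=3: total = 19+5 = 24
k=3,m=0: total = 24+3 = 27
k=3,m=1: total = 27+4 = 31
k=3,m=2: total = 31+5 = 36
k=3,m=3: total = 36+6 = 42
k=4,m=0: total = 42+4 = 46
k=4,m=1: total = 46+5 = 51
k=4,m=2: total = 51+6 = 57
k=4,m=3: total = 57+7 = 64
k=5,m=0: total = 64+5 = 69
k=5,m=1: total = 69+6 = 75
k=5,m=2: total = 75+7 = 82
k=5,m=3: total = 82+8 = 90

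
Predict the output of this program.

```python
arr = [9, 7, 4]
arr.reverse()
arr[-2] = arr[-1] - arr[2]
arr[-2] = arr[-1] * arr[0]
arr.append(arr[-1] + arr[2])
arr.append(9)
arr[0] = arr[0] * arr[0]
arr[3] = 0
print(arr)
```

reverse → [4, 7, 9]
arr[-2] = arr[-1]-arr[2] = 9-9 = 0 → [4, 0, 9]
arr[-2] = arr[-1]*arr[0] = 9*4 = 36 → [4, 36, 9]
append arr[-1]+arr[2] = 9+9 = 18 → [4, 36, 9, 18]
append 9 → [4, 36, 9, 18, 9]
arr[0] = arr[0]*arr[0] = 4*4 = 16 → [16, 36, 9, 18, 9]
arr[3] = 0 → [16, 36, 9, 0, 9]

[16, 36, 9, 0, 9]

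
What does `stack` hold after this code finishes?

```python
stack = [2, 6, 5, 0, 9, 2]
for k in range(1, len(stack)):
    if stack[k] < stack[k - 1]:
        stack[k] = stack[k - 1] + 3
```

k=1: 6>=2, unchanged → [2, 6, 5, 0, 9, 2]
k=2: 5<6, stack[2] = 6+3 = 9 → [2, 6, 9, 0, 9, 2]
k=3: 0<9, stack[3] = 9+3 = 12 → [2, 6, 9, 12, 9, 2]
k=4: 9<12, stack[4] = 12+3 = 15 → [2, 6, 9, 12, 15, 2]
k=5: 2<15, stack[5] = 15+3 = 18 → [2, 6, 9, 12, 15, 18]

[2, 6, 9, 12, 15, 18]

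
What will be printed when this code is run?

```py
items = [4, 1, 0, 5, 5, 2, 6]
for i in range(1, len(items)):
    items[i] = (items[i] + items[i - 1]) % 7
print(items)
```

[4, 5, 5, 3, 1, 3, 2]

i=1: items[1] = (1+4)%7 = 5 → [4, 5, 0, 5, 5, 2, 6]
i=2: items[2] = (0+5)%7 = 5 → [4, 5, 5, 5, 5, 2, 6]
i=3: items[3] = (5+5)%7 = 3 → [4, 5, 5, 3, 5, 2, 6]
i=4: items[4] = (5+3)%7 = 1 → [4, 5, 5, 3, 1, 2, 6]
i=5: items[5] = (2+1)%7 = 3 → [4, 5, 5, 3, 1, 3, 6]
i=6: items[6] = (6+3)%7 = 2 → [4, 5, 5, 3, 1, 3, 2]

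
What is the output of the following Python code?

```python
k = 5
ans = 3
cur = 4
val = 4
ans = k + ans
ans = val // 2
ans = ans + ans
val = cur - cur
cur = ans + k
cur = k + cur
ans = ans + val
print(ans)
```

4

ans = 5+3 = 8
ans = 4//2 = 2
ans = 2+2 = 4
val = 4-4 = 0
cur = 4+5 = 9
cur = 5+9 = 14
ans = 4+0 = 4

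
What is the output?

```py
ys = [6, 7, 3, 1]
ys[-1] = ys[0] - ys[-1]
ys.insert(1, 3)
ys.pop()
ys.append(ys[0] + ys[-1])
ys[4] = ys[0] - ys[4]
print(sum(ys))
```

ys[-1] = ys[0]-ys[-1] = 6-1 = 5 → [6, 7, 3, 5]
insert 3 at 1 → [6, 3, 7, 3, 5]
pop() removes 5 → [6, 3, 7, 3]
append ys[0]+ys[-1] = 6+3 = 9 → [6, 3, 7, 3, 9]
ys[4] = ys[0]-ys[4] = 6-9 = -3 → [6, 3, 7, 3, -3]
sum = 16

16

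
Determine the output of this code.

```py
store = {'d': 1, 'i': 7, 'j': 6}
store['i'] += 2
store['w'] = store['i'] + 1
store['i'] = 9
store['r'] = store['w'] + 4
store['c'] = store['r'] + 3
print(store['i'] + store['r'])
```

23

store['i'] = 7+2 = 9 → {'d': 1, 'i': 9, 'j': 6}
store['w'] = store['i']+1 = 10 → {'d': 1, 'i': 9, 'j': 6, 'w': 10}
store['i'] = 9 → {'d': 1, 'i': 9, 'j': 6, 'w': 10}
store['r'] = store['w']+4 = 14 → {'d': 1, 'i': 9, 'j': 6, 'w': 10, 'r': 14}
store['c'] = store['r']+3 = 17 → {'d': 1, 'i': 9, 'j': 6, 'w': 10, 'r': 14, 'c': 17}
store['i']+store['r'] = 9+14 = 23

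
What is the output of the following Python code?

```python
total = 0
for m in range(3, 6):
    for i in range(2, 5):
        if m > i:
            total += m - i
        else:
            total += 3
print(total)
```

19

m=3,i=2: 3>2, total = 0+1 = 1
m=3,i=3: not 3>3, total = 1+3 = 4
m=3,i=4: not 3>4, total = 4+3 = 7
m=4,i=2: 4>2, total = 7+2 = 9
m=4,i=3: 4>3, total = 9+1 = 10
m=4,i=4: not 4>4, total = 10+3 = 13
m=5,i=2: 5>2, total = 13+3 = 16
m=5,i=3: 5>3, total = 16+2 = 18
m=5,i=4: 5>4, total = 18+1 = 19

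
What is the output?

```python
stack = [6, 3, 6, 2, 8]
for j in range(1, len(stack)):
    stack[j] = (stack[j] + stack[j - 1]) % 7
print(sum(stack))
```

j=1: stack[1] = (3+6)%7 = 2 → [6, 2, 6, 2, 8]
j=2: stack[2] = (6+2)%7 = 1 → [6, 2, 1, 2, 8]
j=3: stack[3] = (2+1)%7 = 3 → [6, 2, 1, 3, 8]
j=4: stack[4] = (8+3)%7 = 4 → [6, 2, 1, 3, 4]
sum = 16

16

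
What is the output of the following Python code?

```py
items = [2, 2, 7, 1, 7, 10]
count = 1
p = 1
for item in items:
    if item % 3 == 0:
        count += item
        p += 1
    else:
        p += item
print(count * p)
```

30

item=2: not %3==0; p=3
item=2: not %3==0; p=5
item=7: not %3==0; p=12
item=1: not %3==0; p=13
item=7: not %3==0; p=20
item=10: not %3==0; p=30
count*p = 1*30 = 30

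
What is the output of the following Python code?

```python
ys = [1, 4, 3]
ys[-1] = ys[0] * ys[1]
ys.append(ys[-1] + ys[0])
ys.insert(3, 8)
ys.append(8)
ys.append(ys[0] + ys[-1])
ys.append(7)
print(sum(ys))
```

46

ys[-1] = ys[0]*ys[1] = 1*4 = 4 → [1, 4, 4]
append ys[-1]+ys[0] = 4+1 = 5 → [1, 4, 4, 5]
insert 8 at 3 → [1, 4, 4, 8, 5]
append 8 → [1, 4, 4, 8, 5, 8]
append ys[0]+ys[-1] = 1+8 = 9 → [1, 4, 4, 8, 5, 8, 9]
append 7 → [1, 4, 4, 8, 5, 8, 9, 7]
sum = 46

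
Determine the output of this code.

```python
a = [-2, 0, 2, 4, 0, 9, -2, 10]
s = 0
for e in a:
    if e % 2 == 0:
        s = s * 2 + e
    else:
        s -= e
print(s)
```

-94

e=-2: even, s = 0*2+(-2) = -2
e=0: even, s = (-2)*2+0 = -4
e=2: even, s = (-4)*2+2 = -6
e=4: even, s = (-6)*2+4 = -8
e=0: even, s = (-8)*2+0 = -16
e=9: not even, s = (-16)-9 = -25
e=-2: even, s = (-25)*2+(-2) = -52
e=10: even, s = (-52)*2+10 = -94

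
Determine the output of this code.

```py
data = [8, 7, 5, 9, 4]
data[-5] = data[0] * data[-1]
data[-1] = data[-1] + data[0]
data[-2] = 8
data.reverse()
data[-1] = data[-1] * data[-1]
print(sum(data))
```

data[-5] = data[0]*data[-1] = 8*4 = 32 → [32, 7, 5, 9, 4]
data[-1] = data[-1]+data[0] = 4+32 = 36 → [32, 7, 5, 9, 36]
data[-2] = 8 → [32, 7, 5, 8, 36]
reverse → [36, 8, 5, 7, 32]
data[-1] = data[-1]*data[-1] = 32*32 = 1024 → [36, 8, 5, 7, 1024]
sum = 1080

1080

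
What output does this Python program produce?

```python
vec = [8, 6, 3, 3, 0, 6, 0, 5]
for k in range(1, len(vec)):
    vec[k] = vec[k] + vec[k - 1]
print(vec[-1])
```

k=1: vec[1] = 6+8 = 14 → [8, 14, 3, 3, 0, 6, 0, 5]
k=2: vec[2] = 3+14 = 17 → [8, 14, 17, 3, 0, 6, 0, 5]
k=3: vec[3] = 3+17 = 20 → [8, 14, 17, 20, 0, 6, 0, 5]
k=4: vec[4] = 0+20 = 20 → [8, 14, 17, 20, 20, 6, 0, 5]
k=5: vec[5] = 6+20 = 26 → [8, 14, 17, 20, 20, 26, 0, 5]
k=6: vec[6] = 0+26 = 26 → [8, 14, 17, 20, 20, 26, 26, 5]
k=7: vec[7] = 5+26 = 31 → [8, 14, 17, 20, 20, 26, 26, 31]

31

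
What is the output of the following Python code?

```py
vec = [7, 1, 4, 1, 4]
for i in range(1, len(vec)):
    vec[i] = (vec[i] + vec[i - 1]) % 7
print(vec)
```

[7, 1, 5, 6, 3]

i=1: vec[1] = (1+7)%7 = 1 → [7, 1, 4, 1, 4]
i=2: vec[2] = (4+1)%7 = 5 → [7, 1, 5, 1, 4]
i=3: vec[3] = (1+5)%7 = 6 → [7, 1, 5, 6, 4]
i=4: vec[4] = (4+6)%7 = 3 → [7, 1, 5, 6, 3]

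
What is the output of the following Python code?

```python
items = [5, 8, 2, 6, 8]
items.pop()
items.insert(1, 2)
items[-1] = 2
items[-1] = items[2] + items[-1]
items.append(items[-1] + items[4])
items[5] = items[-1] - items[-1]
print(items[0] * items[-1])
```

0

pop() removes 8 → [5, 8, 2, 6]
insert 2 at 1 → [5, 2, 8, 2, 6]
items[-1] = 2 → [5, 2, 8, 2, 2]
items[-1] = items[2]+items[-1] = 8+2 = 10 → [5, 2, 8, 2, 10]
append items[-1]+items[4] = 10+10 = 20 → [5, 2, 8, 2, 10, 20]
items[5] = items[-1]-items[-1] = 20-20 = 0 → [5, 2, 8, 2, 10, 0]
items[0]*items[-1] = 5*0 = 0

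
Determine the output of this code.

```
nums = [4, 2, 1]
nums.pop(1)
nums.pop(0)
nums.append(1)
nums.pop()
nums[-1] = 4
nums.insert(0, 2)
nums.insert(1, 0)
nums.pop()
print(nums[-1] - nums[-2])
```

-2

pop(1) removes 2 → [4, 1]
pop(0) removes 4 → [1]
append 1 → [1, 1]
pop() removes 1 → [1]
nums[-1] = 4 → [4]
insert 2 at 0 → [2, 4]
insert 0 at 1 → [2, 0, 4]
pop() removes 4 → [2, 0]
nums[-1]-nums[-2] = 0-2 = -2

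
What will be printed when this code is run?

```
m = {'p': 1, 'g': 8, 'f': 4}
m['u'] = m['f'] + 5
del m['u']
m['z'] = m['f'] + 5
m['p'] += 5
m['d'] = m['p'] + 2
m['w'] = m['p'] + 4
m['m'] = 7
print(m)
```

m['u'] = m['f']+5 = 9 → {'p': 1, 'g': 8, 'f': 4, 'u': 9}
del 'u' → {'p': 1, 'g': 8, 'f': 4}
m['z'] = m['f']+5 = 9 → {'p': 1, 'g': 8, 'f': 4, 'z': 9}
m['p'] = 1+5 = 6 → {'p': 6, 'g': 8, 'f': 4, 'z': 9}
m['d'] = m['p']+2 = 8 → {'p': 6, 'g': 8, 'f': 4, 'z': 9, 'd': 8}
m['w'] = m['p']+4 = 10 → {'p': 6, 'g': 8, 'f': 4, 'z': 9, 'd': 8, 'w': 10}
m['m'] = 7 → {'p': 6, 'g': 8, 'f': 4, 'z': 9, 'd': 8, 'w': 10, 'm': 7}

{'p': 6, 'g': 8, 'f': 4, 'z': 9, 'd': 8, 'w': 10, 'm': 7}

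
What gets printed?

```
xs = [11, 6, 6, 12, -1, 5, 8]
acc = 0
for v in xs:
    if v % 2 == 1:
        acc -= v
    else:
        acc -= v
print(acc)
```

v=11: odd, acc = 0-11 = -11
v=6: not odd, acc = (-11)-6 = -17
v=6: not odd, acc = (-17)-6 = -23
v=12: not odd, acc = (-23)-12 = -35
v=-1: odd, acc = (-35)-(-1) = -34
v=5: odd, acc = (-34)-5 = -39
v=8: not odd, acc = (-39)-8 = -47

-47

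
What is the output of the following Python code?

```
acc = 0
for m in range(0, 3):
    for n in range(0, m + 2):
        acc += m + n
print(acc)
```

m=0,n=0: acc = 0+0 = 0
m=0,n=1: acc = 0+1 = 1
m=1,n=0: acc = 1+1 = 2
m=1,n=1: acc = 2+2 = 4
m=1,n=2: acc = 4+3 = 7
m=2,n=0: acc = 7+2 = 9
m=2,n=1: acc = 9+3 = 12
m=2,n=2: acc = 12+4 = 16
m=2,n=3: acc = 16+5 = 21

21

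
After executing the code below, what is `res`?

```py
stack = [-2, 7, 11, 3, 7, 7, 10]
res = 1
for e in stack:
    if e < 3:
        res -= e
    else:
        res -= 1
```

-3

e=-2: <3, res = 1-(-2) = 3
e=7: not <3, res = 3-1 = 2
e=11: not <3, res = 2-1 = 1
e=3: not <3, res = 1-1 = 0
e=7: not <3, res = 0-1 = -1
e=7: not <3, res = (-1)-1 = -2
e=10: not <3, res = (-2)-1 = -3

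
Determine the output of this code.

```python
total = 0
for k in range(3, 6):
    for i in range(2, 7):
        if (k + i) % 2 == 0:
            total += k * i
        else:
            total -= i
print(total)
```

k=3,i=2: odd sum, total = 0-2 = -2
k=3,i=3: even sum, total = (-2)+9 = 7
k=3,i=4: odd sum, total = 7-4 = 3
k=3,i=5: even sum, total = 3+15 = 18
k=3,i=6: odd sum, total = 18-6 = 12
k=4,i=2: even sum, total = 12+8 = 20
k=4,i=3: odd sum, total = 20-3 = 17
k=4,i=4: even sum, total = 17+16 = 33
k=4,i=5: odd sum, total = 33-5 = 28
k=4,i=6: even sum, total = 28+24 = 52
k=5,i=2: odd sum, total = 52-2 = 50
k=5,i=3: even sum, total = 50+15 = 65
k=5,i=4: odd sum, total = 65-4 = 61
k=5,i=5: even sum, total = 61+25 = 86
k=5,i=6: odd sum, total = 86-6 = 80

80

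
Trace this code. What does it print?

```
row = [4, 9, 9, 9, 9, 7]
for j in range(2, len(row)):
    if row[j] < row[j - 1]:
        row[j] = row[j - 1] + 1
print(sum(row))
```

j=2: 9>=9, unchanged → [4, 9, 9, 9, 9, 7]
j=3: 9>=9, unchanged → [4, 9, 9, 9, 9, 7]
j=4: 9>=9, unchanged → [4, 9, 9, 9, 9, 7]
j=5: 7<9, row[5] = 9+1 = 10 → [4, 9, 9, 9, 9, 10]
sum = 50

50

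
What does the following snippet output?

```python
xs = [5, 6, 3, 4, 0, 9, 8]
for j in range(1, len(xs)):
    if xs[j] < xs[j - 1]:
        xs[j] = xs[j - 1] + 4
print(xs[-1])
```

26

j=1: 6>=5, unchanged → [5, 6, 3, 4, 0, 9, 8]
j=2: 3<6, xs[2] = 6+4 = 10 → [5, 6, 10, 4, 0, 9, 8]
j=3: 4<10, xs[3] = 10+4 = 14 → [5, 6, 10, 14, 0, 9, 8]
j=4: 0<14, xs[4] = 14+4 = 18 → [5, 6, 10, 14, 18, 9, 8]
j=5: 9<18, xs[5] = 18+4 = 22 → [5, 6, 10, 14, 18, 22, 8]
j=6: 8<22, xs[6] = 22+4 = 26 → [5, 6, 10, 14, 18, 22, 26]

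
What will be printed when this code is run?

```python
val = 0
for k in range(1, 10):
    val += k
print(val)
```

k=1: val = 0+1 = 1
k=2: val = 1+2 = 3
k=3: val = 3+3 = 6
k=4: val = 6+4 = 10
k=5: val = 10+5 = 15
k=6: val = 15+6 = 21
k=7: val = 21+7 = 28
k=8: val = 28+8 = 36
k=9: val = 36+9 = 45

45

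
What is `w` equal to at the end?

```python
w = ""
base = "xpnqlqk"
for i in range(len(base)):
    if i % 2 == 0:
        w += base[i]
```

'xnlk'

i=0: add 'x' → 'x'
i=1: skip
i=2: add 'n' → 'xn'
i=3: skip
i=4: add 'l' → 'xnl'
i=5: skip
i=6: add 'k' → 'xnlk'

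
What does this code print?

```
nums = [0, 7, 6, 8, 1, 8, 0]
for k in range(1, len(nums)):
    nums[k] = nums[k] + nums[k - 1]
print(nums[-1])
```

30

k=1: nums[1] = 7+0 = 7 → [0, 7, 6, 8, 1, 8, 0]
k=2: nums[2] = 6+7 = 13 → [0, 7, 13, 8, 1, 8, 0]
k=3: nums[3] = 8+13 = 21 → [0, 7, 13, 21, 1, 8, 0]
k=4: nums[4] = 1+21 = 22 → [0, 7, 13, 21, 22, 8, 0]
k=5: nums[5] = 8+22 = 30 → [0, 7, 13, 21, 22, 30, 0]
k=6: nums[6] = 0+30 = 30 → [0, 7, 13, 21, 22, 30, 30]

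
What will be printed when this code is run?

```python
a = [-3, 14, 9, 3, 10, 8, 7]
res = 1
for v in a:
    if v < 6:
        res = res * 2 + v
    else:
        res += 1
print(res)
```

8

v=-3: <6, res = 1*2+(-3) = -1
v=14: not <6, res = (-1)+1 = 0
v=9: not <6, res = 0+1 = 1
v=3: <6, res = 1*2+3 = 5
v=10: not <6, res = 5+1 = 6
v=8: not <6, res = 6+1 = 7
v=7: not <6, res = 7+1 = 8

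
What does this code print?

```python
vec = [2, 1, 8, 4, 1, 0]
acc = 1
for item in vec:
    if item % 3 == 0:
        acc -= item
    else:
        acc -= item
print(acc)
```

item=2: not %3==0, acc = 1-2 = -1
item=1: not %3==0, acc = (-1)-1 = -2
item=8: not %3==0, acc = (-2)-8 = -10
item=4: not %3==0, acc = (-10)-4 = -14
item=1: not %3==0, acc = (-14)-1 = -15
item=0: %3==0, acc = (-15)-0 = -15

-15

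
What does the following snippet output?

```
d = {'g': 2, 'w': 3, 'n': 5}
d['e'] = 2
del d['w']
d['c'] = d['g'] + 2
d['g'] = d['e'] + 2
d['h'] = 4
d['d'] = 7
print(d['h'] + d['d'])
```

d['e'] = 2 → {'g': 2, 'w': 3, 'n': 5, 'e': 2}
del 'w' → {'g': 2, 'n': 5, 'e': 2}
d['c'] = d['g']+2 = 4 → {'g': 2, 'n': 5, 'e': 2, 'c': 4}
d['g'] = d['e']+2 = 4 → {'g': 4, 'n': 5, 'e': 2, 'c': 4}
d['h'] = 4 → {'g': 4, 'n': 5, 'e': 2, 'c': 4, 'h': 4}
d['d'] = 7 → {'g': 4, 'n': 5, 'e': 2, 'c': 4, 'h': 4, 'd': 7}
d['h']+d['d'] = 4+7 = 11

11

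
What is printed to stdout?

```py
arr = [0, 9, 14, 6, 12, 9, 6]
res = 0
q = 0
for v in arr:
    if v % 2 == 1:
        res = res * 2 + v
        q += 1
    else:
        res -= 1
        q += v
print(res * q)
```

v=0: not odd, res = 0-1 = -1; q=0
v=9: odd, res = (-1)*2+9 = 7; q=1
v=14: not odd, res = 7-1 = 6; q=15
v=6: not odd, res = 6-1 = 5; q=21
v=12: not odd, res = 5-1 = 4; q=33
v=9: odd, res = 4*2+9 = 17; q=34
v=6: not odd, res = 17-1 = 16; q=40
res*q = 16*40 = 640

640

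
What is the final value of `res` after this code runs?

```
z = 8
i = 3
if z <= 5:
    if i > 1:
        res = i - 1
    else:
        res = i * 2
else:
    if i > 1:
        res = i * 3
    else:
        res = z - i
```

9

z=8, i=3
z <= 5 is False; i > 1 is True
→ res = i * 3 = 9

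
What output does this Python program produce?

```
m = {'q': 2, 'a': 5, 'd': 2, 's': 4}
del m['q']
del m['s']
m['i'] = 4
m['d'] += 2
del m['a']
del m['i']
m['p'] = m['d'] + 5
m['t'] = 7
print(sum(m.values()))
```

del 'q' → {'a': 5, 'd': 2, 's': 4}
del 's' → {'a': 5, 'd': 2}
m['i'] = 4 → {'a': 5, 'd': 2, 'i': 4}
m['d'] = 2+2 = 4 → {'a': 5, 'd': 4, 'i': 4}
del 'a' → {'d': 4, 'i': 4}
del 'i' → {'d': 4}
m['p'] = m['d']+5 = 9 → {'d': 4, 'p': 9}
m['t'] = 7 → {'d': 4, 'p': 9, 't': 7}
sum of values = 20

20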